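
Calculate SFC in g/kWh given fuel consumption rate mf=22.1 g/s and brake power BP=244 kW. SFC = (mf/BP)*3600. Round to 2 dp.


SFC = (mf / BP) * 3600
Rate = 22.1 / 244 = 0.090574 g/(s*kW)
SFC = 0.090574 * 3600 = 326.07 g/kWh


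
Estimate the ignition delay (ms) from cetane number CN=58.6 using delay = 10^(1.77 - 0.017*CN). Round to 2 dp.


delay = 10^(1.77 - 0.017*CN)
Exponent = 1.77 - 0.017*58.6 = 0.7738
delay = 10^0.7738 = 5.94 ms


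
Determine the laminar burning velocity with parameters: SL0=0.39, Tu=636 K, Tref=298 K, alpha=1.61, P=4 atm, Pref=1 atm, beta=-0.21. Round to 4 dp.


SL = SL0 * (Tu/Tref)^alpha * (P/Pref)^beta
T ratio = 636/298 = 2.13422819
(T ratio)^alpha = 2.13422819^1.61 = 3.389048
(P/Pref)^beta = 4^(-0.21) = 0.747425
SL = 0.39 * 3.389048 * 0.747425 = 0.9879 m/s


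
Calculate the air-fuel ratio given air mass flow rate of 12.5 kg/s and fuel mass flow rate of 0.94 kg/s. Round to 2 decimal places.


AFR = m_air / m_fuel
AFR = 12.5 / 0.94 = 13.30


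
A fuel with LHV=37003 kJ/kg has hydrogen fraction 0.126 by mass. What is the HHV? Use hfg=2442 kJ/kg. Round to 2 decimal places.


HHV = LHV + hfg * 9 * H
Water addition = 2442 * 9 * 0.126 = 2769.228 kJ/kg
HHV = 37003 + 2769.228 = 39772.23 kJ/kg


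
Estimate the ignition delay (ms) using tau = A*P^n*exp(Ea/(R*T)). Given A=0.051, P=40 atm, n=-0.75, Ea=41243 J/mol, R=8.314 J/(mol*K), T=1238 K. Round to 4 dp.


tau = A * P^n * exp(Ea/(R*T))
P^n = 40^(-0.75) = 0.06287167
Ea/(R*T) = 41243/(8.314*1238) = 4.007002
exp(Ea/(R*T)) = 54.981800
tau = 0.051 * 0.06287167 * 54.981800 = 0.1763 ms


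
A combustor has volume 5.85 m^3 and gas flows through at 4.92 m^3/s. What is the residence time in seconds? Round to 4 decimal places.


tau = V / Q_flow
tau = 5.85 / 4.92 = 1.1890 s


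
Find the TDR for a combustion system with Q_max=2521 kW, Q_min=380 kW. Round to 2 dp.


TDR = Q_max / Q_min
TDR = 2521 / 380 = 6.63


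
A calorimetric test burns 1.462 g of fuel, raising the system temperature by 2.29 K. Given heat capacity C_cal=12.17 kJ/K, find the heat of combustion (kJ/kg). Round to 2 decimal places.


Hc = C_cal * delta_T / m_fuel
Q_released = 12.17 * 2.29 = 27.8693 kJ
m_fuel = 1.462 g = 1.462/1000 kg = 0.001462 kg
Hc = 27.8693 / 0.001462 = 19062.45 kJ/kg


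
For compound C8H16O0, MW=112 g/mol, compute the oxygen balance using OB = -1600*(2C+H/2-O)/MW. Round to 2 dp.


OB = -1600 * (2C + H/2 - O) / MW
Inner = 2*8 + 16/2 - 0 = 24.00
OB = -1600 * 24.00 / 112 = -342.86%


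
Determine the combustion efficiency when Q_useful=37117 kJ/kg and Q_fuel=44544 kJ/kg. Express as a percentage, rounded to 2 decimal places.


Efficiency = (Q_useful / Q_fuel) * 100
Efficiency = (37117 / 44544) * 100
Efficiency = 0.8333 * 100 = 83.33%


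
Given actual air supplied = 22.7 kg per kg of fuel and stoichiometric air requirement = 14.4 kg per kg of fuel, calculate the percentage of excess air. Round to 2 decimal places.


Excess air = actual - stoichiometric = 22.7 - 14.4 = 8.30 kg/kg fuel
Excess air % = (excess / stoich) * 100 = (8.30 / 14.4) * 100 = 57.64%


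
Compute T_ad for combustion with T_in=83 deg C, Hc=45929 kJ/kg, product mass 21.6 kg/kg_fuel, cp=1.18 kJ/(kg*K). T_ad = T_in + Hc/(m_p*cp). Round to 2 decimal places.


T_ad = T_in + Hc / (m_p * cp)
Denominator = 21.6 * 1.18 = 25.4880
Temperature rise = 45929 / 25.4880 = 1801.99 K
T_ad = 83 + 1801.99 = 1884.99 deg C


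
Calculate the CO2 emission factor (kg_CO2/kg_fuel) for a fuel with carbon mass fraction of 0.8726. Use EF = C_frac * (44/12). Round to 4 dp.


EF = C_frac * (M_CO2 / M_C)
EF = 0.8726 * (44/12)
EF = 0.8726 * 3.666667 = 3.1995 kg_CO2/kg_fuel


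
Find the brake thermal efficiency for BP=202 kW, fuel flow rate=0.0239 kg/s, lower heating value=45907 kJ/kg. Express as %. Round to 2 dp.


eta_BTE = (BP / (mf * LHV)) * 100
Denominator = 0.0239 * 45907 = 1097.1773 kW
eta_BTE = (202 / 1097.1773) * 100 = 18.41%


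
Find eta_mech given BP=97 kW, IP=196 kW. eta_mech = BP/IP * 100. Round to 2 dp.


eta_mech = (BP / IP) * 100
Ratio = 97 / 196 = 0.4949
eta_mech = 0.4949 * 100 = 49.49%


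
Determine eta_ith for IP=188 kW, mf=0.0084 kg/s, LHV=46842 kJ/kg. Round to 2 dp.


eta_ith = (IP / (mf * LHV)) * 100
Denominator = 0.0084 * 46842 = 393.4728 kW
eta_ith = (188 / 393.4728) * 100 = 47.78%


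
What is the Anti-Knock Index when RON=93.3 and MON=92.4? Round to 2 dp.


AKI = (RON + MON) / 2
AKI = (93.3 + 92.4) / 2
AKI = 185.7 / 2 = 92.85


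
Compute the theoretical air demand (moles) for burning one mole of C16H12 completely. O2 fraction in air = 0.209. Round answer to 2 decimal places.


Balanced combustion: C16H12 + 19 O2 -> 16 CO2 + 6 H2O
O2 needed = C + H/4 = 16 + 12/4 = 19.00 moles
Air moles = O2 / 0.209 = 19.00 / 0.209 = 90.91 moles air


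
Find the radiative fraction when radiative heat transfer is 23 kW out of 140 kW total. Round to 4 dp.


f_rad = Q_rad / Q_total
f_rad = 23 / 140 = 0.1643


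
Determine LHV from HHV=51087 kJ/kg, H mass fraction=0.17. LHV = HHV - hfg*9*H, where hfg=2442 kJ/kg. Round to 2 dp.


LHV = HHV - hfg * 9 * H
Water correction = 2442 * 9 * 0.17 = 3736.260 kJ/kg
LHV = 51087 - 3736.260 = 47350.74 kJ/kg


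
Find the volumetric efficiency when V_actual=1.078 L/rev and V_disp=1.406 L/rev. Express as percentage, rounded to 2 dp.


eta_v = (V_actual / V_disp) * 100
Ratio = 1.078 / 1.406 = 0.7667
eta_v = 0.7667 * 100 = 76.67%


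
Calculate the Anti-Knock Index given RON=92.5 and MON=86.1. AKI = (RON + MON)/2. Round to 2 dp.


AKI = (RON + MON) / 2
AKI = (92.5 + 86.1) / 2
AKI = 178.6 / 2 = 89.30


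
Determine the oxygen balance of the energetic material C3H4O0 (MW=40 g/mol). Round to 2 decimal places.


OB = -1600 * (2C + H/2 - O) / MW
Inner = 2*3 + 4/2 - 0 = 8.00
OB = -1600 * 8.00 / 40 = -320.00%


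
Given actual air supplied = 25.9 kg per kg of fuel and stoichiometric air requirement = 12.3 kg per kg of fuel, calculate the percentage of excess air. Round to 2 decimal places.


Excess air = actual - stoichiometric = 25.9 - 12.3 = 13.60 kg/kg fuel
Excess air % = (excess / stoich) * 100 = (13.60 / 12.3) * 100 = 110.57%


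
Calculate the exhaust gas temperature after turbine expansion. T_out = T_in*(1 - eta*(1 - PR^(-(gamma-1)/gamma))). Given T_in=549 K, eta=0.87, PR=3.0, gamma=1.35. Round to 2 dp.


T_out = T_in * (1 - eta * (1 - PR^(-(gamma-1)/gamma)))
Exponent = -(1.35-1)/1.35 = -0.25925926
PR^exp = 3.0^(-0.25925926) = 0.75214556
Factor = 1 - 0.87*(1 - 0.75214556) = 0.78436664
T_out = 549 * 0.78436664 = 430.62 K


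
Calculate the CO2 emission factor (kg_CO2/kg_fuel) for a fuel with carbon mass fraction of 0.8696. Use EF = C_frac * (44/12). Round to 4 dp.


EF = C_frac * (M_CO2 / M_C)
EF = 0.8696 * (44/12)
EF = 0.8696 * 3.666667 = 3.1885 kg_CO2/kg_fuel


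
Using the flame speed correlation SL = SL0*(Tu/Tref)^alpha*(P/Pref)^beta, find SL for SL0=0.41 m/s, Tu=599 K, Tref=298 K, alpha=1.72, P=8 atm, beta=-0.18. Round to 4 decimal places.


SL = SL0 * (Tu/Tref)^alpha * (P/Pref)^beta
T ratio = 599/298 = 2.01006711
(T ratio)^alpha = 2.01006711^1.72 = 3.322937
(P/Pref)^beta = 8^(-0.18) = 0.687771
SL = 0.41 * 3.322937 * 0.687771 = 0.9370 m/s


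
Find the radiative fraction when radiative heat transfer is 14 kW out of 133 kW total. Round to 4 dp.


f_rad = Q_rad / Q_total
f_rad = 14 / 133 = 0.1053


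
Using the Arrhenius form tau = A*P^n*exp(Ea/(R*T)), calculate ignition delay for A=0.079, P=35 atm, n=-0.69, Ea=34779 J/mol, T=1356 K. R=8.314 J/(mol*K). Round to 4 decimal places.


tau = A * P^n * exp(Ea/(R*T))
P^n = 35^(-0.69) = 0.08601873
Ea/(R*T) = 34779/(8.314*1356) = 3.084945
exp(Ea/(R*T)) = 21.866257
tau = 0.079 * 0.08601873 * 21.866257 = 0.1486 ms


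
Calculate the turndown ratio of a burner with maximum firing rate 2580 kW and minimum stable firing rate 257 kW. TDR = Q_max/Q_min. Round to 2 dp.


TDR = Q_max / Q_min
TDR = 2580 / 257 = 10.04


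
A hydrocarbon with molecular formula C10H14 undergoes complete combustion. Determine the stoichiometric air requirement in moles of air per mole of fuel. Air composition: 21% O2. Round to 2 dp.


Balanced combustion: C10H14 + 13.5 O2 -> 10 CO2 + 7 H2O
O2 needed = C + H/4 = 10 + 14/4 = 13.50 moles
Air moles = O2 / 0.21 = 13.50 / 0.21 = 64.29 moles air


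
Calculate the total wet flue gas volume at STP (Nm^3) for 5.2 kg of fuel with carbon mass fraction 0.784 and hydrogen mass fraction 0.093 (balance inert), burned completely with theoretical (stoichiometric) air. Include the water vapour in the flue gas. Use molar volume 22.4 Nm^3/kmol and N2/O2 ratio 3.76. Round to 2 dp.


Per kg fuel: CO2 = (C/12 kmol)*22.4 = (0.784/12)*22.4 = 1.46347 Nm^3
Per kg fuel: H2O = (H/2 kmol)*22.4 = (0.093/2)*22.4 = 1.04160 Nm^3
O2 needed per kg fuel = C/12 + H/4 = 0.784/12 + 0.093/4 = 0.08858333 kmol
Per kg fuel: N2 = O2*3.76*22.4 = 0.08858333*3.76*22.4 = 7.46084 Nm^3
Total per kg = 1.46347 + 1.04160 + 7.46084 = 9.96591 Nm^3
Total = 9.96591 * 5.2 = 51.82 Nm^3


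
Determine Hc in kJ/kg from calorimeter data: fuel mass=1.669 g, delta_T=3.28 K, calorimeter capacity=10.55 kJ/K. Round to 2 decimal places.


Hc = C_cal * delta_T / m_fuel
Q_released = 10.55 * 3.28 = 34.6040 kJ
m_fuel = 1.669 g = 1.669/1000 kg = 0.001669 kg
Hc = 34.6040 / 0.001669 = 20733.37 kJ/kg


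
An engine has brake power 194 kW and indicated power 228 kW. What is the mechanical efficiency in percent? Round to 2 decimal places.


eta_mech = (BP / IP) * 100
Ratio = 194 / 228 = 0.8509
eta_mech = 0.8509 * 100 = 85.09%


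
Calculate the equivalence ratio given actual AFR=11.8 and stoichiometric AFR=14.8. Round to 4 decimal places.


phi = AFR_stoich / AFR_actual
phi = 14.8 / 11.8 = 1.2542


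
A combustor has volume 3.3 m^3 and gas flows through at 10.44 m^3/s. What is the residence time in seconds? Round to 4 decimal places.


tau = V / Q_flow
tau = 3.3 / 10.44 = 0.3161 s


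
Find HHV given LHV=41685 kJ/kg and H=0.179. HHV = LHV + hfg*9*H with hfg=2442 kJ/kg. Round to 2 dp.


HHV = LHV + hfg * 9 * H
Water addition = 2442 * 9 * 0.179 = 3934.062 kJ/kg
HHV = 41685 + 3934.062 = 45619.06 kJ/kg


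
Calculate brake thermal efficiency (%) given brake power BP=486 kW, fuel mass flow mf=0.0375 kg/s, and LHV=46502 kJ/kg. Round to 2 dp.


eta_BTE = (BP / (mf * LHV)) * 100
Denominator = 0.0375 * 46502 = 1743.8250 kW
eta_BTE = (486 / 1743.8250) * 100 = 27.87%


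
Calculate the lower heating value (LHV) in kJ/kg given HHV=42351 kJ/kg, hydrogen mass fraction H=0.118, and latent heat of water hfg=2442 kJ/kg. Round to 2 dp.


LHV = HHV - hfg * 9 * H
Water correction = 2442 * 9 * 0.118 = 2593.404 kJ/kg
LHV = 42351 - 2593.404 = 39757.60 kJ/kg


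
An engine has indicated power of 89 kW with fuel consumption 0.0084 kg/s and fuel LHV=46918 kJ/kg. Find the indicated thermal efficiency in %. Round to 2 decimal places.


eta_ith = (IP / (mf * LHV)) * 100
Denominator = 0.0084 * 46918 = 394.1112 kW
eta_ith = (89 / 394.1112) * 100 = 22.58%


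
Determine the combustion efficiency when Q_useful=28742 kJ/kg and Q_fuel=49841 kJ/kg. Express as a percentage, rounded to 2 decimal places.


Efficiency = (Q_useful / Q_fuel) * 100
Efficiency = (28742 / 49841) * 100
Efficiency = 0.5767 * 100 = 57.67%


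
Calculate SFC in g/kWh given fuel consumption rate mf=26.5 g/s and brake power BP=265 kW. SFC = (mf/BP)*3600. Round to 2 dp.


SFC = (mf / BP) * 3600
Rate = 26.5 / 265 = 0.100000 g/(s*kW)
SFC = 0.100000 * 3600 = 360.00 g/kWh


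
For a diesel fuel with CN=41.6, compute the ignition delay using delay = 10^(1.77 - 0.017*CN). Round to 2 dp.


delay = 10^(1.77 - 0.017*CN)
Exponent = 1.77 - 0.017*41.6 = 1.0628
delay = 10^1.0628 = 11.56 ms


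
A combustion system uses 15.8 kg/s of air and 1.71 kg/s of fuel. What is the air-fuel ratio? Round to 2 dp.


AFR = m_air / m_fuel
AFR = 15.8 / 1.71 = 9.24


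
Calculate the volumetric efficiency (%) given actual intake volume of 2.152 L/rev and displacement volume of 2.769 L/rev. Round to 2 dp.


eta_v = (V_actual / V_disp) * 100
Ratio = 2.152 / 2.769 = 0.7772
eta_v = 0.7772 * 100 = 77.72%


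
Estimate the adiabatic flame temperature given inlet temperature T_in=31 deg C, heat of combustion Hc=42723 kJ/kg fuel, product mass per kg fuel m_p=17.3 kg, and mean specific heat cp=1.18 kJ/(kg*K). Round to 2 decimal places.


T_ad = T_in + Hc / (m_p * cp)
Denominator = 17.3 * 1.18 = 20.4140
Temperature rise = 42723 / 20.4140 = 2092.83 K
T_ad = 31 + 2092.83 = 2123.83 deg C


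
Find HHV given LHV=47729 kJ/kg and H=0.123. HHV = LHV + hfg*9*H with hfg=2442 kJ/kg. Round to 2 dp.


HHV = LHV + hfg * 9 * H
Water addition = 2442 * 9 * 0.123 = 2703.294 kJ/kg
HHV = 47729 + 2703.294 = 50432.29 kJ/kg


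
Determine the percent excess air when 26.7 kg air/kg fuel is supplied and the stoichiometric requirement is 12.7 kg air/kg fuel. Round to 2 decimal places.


Excess air = actual - stoichiometric = 26.7 - 12.7 = 14.00 kg/kg fuel
Excess air % = (excess / stoich) * 100 = (14.00 / 12.7) * 100 = 110.24%


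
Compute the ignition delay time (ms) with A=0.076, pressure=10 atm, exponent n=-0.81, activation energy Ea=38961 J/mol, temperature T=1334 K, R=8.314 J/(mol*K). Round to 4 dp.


tau = A * P^n * exp(Ea/(R*T))
P^n = 10^(-0.81) = 0.15488166
Ea/(R*T) = 38961/(8.314*1334) = 3.512888
exp(Ea/(R*T)) = 33.544990
tau = 0.076 * 0.15488166 * 33.544990 = 0.3949 ms


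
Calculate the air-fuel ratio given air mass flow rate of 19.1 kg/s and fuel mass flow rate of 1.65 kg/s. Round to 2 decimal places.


AFR = m_air / m_fuel
AFR = 19.1 / 1.65 = 11.58


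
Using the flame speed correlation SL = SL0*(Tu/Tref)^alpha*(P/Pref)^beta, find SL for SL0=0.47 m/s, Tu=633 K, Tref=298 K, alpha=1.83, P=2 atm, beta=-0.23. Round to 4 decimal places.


SL = SL0 * (Tu/Tref)^alpha * (P/Pref)^beta
T ratio = 633/298 = 2.12416107
(T ratio)^alpha = 2.12416107^1.83 = 3.969657
(P/Pref)^beta = 2^(-0.23) = 0.852635
SL = 0.47 * 3.969657 * 0.852635 = 1.5908 m/s


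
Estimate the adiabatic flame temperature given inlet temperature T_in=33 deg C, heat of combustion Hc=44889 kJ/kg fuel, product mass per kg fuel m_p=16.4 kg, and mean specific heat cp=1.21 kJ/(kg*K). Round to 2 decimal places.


T_ad = T_in + Hc / (m_p * cp)
Denominator = 16.4 * 1.21 = 19.8440
Temperature rise = 44889 / 19.8440 = 2262.09 K
T_ad = 33 + 2262.09 = 2295.09 deg C


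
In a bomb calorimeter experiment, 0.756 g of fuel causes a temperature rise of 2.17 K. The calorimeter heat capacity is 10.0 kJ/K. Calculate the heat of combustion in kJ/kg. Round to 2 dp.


Hc = C_cal * delta_T / m_fuel
Q_released = 10.0 * 2.17 = 21.7000 kJ
m_fuel = 0.756 g = 0.756/1000 kg = 0.000756 kg
Hc = 21.7000 / 0.000756 = 28703.70 kJ/kg


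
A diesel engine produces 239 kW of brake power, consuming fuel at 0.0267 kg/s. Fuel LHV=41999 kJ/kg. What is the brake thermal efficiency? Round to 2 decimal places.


eta_BTE = (BP / (mf * LHV)) * 100
Denominator = 0.0267 * 41999 = 1121.3733 kW
eta_BTE = (239 / 1121.3733) * 100 = 21.31%


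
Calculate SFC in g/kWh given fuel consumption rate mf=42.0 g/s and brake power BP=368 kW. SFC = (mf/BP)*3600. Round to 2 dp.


SFC = (mf / BP) * 3600
Rate = 42.0 / 368 = 0.114130 g/(s*kW)
SFC = 0.114130 * 3600 = 410.87 g/kWh


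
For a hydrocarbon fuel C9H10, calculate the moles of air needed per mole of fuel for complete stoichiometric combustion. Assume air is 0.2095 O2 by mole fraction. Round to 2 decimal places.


Balanced combustion: C9H10 + 11.5 O2 -> 9 CO2 + 5 H2O
O2 needed = C + H/4 = 9 + 10/4 = 11.50 moles
Air moles = O2 / 0.2095 = 11.50 / 0.2095 = 54.89 moles air


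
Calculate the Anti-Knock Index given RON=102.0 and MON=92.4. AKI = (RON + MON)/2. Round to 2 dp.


AKI = (RON + MON) / 2
AKI = (102.0 + 92.4) / 2
AKI = 194.4 / 2 = 97.20


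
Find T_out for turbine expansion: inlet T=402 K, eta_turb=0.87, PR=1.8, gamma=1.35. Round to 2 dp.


T_out = T_in * (1 - eta * (1 - PR^(-(gamma-1)/gamma)))
Exponent = -(1.35-1)/1.35 = -0.25925926
PR^exp = 1.8^(-0.25925926) = 0.85865408
Factor = 1 - 0.87*(1 - 0.85865408) = 0.87702905
T_out = 402 * 0.87702905 = 352.57 K


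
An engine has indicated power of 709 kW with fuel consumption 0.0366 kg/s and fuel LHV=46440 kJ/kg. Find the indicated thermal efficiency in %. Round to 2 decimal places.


eta_ith = (IP / (mf * LHV)) * 100
Denominator = 0.0366 * 46440 = 1699.7040 kW
eta_ith = (709 / 1699.7040) * 100 = 41.71%


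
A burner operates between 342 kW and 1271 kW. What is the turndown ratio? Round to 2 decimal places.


TDR = Q_max / Q_min
TDR = 1271 / 342 = 3.72


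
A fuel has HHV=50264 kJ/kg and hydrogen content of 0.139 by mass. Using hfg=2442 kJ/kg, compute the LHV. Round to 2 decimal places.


LHV = HHV - hfg * 9 * H
Water correction = 2442 * 9 * 0.139 = 3054.942 kJ/kg
LHV = 50264 - 3054.942 = 47209.06 kJ/kg


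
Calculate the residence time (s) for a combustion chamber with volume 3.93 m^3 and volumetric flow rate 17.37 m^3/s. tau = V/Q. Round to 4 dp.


tau = V / Q_flow
tau = 3.93 / 17.37 = 0.2263 s


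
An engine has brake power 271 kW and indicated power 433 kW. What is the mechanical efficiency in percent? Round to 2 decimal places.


eta_mech = (BP / IP) * 100
Ratio = 271 / 433 = 0.6259
eta_mech = 0.6259 * 100 = 62.59%


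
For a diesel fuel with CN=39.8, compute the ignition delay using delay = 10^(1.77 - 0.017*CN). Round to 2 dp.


delay = 10^(1.77 - 0.017*CN)
Exponent = 1.77 - 0.017*39.8 = 1.0934
delay = 10^1.0934 = 12.40 ms


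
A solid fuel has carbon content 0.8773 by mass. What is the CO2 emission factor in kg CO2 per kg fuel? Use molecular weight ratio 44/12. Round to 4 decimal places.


EF = C_frac * (M_CO2 / M_C)
EF = 0.8773 * (44/12)
EF = 0.8773 * 3.666667 = 3.2168 kg_CO2/kg_fuel


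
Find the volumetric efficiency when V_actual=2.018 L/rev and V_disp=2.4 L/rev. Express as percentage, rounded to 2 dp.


eta_v = (V_actual / V_disp) * 100
Ratio = 2.018 / 2.4 = 0.8408
eta_v = 0.8408 * 100 = 84.08%


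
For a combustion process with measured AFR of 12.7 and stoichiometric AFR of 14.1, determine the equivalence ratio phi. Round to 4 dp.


phi = AFR_stoich / AFR_actual
phi = 14.1 / 12.7 = 1.1102


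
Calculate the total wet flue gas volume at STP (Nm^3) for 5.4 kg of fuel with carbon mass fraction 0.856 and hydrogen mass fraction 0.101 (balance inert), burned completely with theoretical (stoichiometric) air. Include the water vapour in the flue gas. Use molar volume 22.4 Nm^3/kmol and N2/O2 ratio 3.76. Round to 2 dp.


Per kg fuel: CO2 = (C/12 kmol)*22.4 = (0.856/12)*22.4 = 1.59787 Nm^3
Per kg fuel: H2O = (H/2 kmol)*22.4 = (0.101/2)*22.4 = 1.13120 Nm^3
O2 needed per kg fuel = C/12 + H/4 = 0.856/12 + 0.101/4 = 0.09658333 kmol
Per kg fuel: N2 = O2*3.76*22.4 = 0.09658333*3.76*22.4 = 8.13463 Nm^3
Total per kg = 1.59787 + 1.13120 + 8.13463 = 10.86370 Nm^3
Total = 10.86370 * 5.4 = 58.66 Nm^3


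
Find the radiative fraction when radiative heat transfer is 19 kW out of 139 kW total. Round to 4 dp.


f_rad = Q_rad / Q_total
f_rad = 19 / 139 = 0.1367


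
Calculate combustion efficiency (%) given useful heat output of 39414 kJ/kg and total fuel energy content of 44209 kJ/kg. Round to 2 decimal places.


Efficiency = (Q_useful / Q_fuel) * 100
Efficiency = (39414 / 44209) * 100
Efficiency = 0.8915 * 100 = 89.15%


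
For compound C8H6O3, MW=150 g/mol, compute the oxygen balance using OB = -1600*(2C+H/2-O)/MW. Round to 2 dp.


OB = -1600 * (2C + H/2 - O) / MW
Inner = 2*8 + 6/2 - 3 = 16.00
OB = -1600 * 16.00 / 150 = -170.67%


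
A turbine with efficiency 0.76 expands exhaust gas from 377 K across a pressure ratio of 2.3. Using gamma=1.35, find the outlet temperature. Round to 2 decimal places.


T_out = T_in * (1 - eta * (1 - PR^(-(gamma-1)/gamma)))
Exponent = -(1.35-1)/1.35 = -0.25925926
PR^exp = 2.3^(-0.25925926) = 0.80578413
Factor = 1 - 0.76*(1 - 0.80578413) = 0.85239594
T_out = 377 * 0.85239594 = 321.35 K


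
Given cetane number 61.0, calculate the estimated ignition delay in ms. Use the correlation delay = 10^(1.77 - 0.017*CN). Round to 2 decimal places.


delay = 10^(1.77 - 0.017*CN)
Exponent = 1.77 - 0.017*61.0 = 0.7330
delay = 10^0.7330 = 5.41 ms


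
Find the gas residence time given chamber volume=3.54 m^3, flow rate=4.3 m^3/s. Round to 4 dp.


tau = V / Q_flow
tau = 3.54 / 4.3 = 0.8233 s


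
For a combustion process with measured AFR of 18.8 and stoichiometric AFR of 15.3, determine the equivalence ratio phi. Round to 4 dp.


phi = AFR_stoich / AFR_actual
phi = 15.3 / 18.8 = 0.8138


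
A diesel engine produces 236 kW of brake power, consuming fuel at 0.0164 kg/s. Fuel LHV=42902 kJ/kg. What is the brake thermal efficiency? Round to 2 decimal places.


eta_BTE = (BP / (mf * LHV)) * 100
Denominator = 0.0164 * 42902 = 703.5928 kW
eta_BTE = (236 / 703.5928) * 100 = 33.54%


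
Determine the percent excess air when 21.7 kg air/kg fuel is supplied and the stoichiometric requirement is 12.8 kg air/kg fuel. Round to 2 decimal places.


Excess air = actual - stoichiometric = 21.7 - 12.8 = 8.90 kg/kg fuel
Excess air % = (excess / stoich) * 100 = (8.90 / 12.8) * 100 = 69.53%


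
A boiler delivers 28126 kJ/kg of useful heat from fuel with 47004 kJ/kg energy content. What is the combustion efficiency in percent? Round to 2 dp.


Efficiency = (Q_useful / Q_fuel) * 100
Efficiency = (28126 / 47004) * 100
Efficiency = 0.5984 * 100 = 59.84%


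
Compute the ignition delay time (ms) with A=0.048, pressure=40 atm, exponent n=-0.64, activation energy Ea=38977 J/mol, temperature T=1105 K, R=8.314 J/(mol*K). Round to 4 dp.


tau = A * P^n * exp(Ea/(R*T))
P^n = 40^(-0.64) = 0.09433690
Ea/(R*T) = 38977/(8.314*1105) = 4.242639
exp(Ea/(R*T)) = 69.591282
tau = 0.048 * 0.09433690 * 69.591282 = 0.3151 ms


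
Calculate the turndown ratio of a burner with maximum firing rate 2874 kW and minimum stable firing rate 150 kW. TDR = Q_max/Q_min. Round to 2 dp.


TDR = Q_max / Q_min
TDR = 2874 / 150 = 19.16


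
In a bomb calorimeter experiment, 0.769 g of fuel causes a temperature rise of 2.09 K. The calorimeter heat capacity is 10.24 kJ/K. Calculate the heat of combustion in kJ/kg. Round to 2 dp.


Hc = C_cal * delta_T / m_fuel
Q_released = 10.24 * 2.09 = 21.4016 kJ
m_fuel = 0.769 g = 0.769/1000 kg = 0.000769 kg
Hc = 21.4016 / 0.000769 = 27830.43 kJ/kg


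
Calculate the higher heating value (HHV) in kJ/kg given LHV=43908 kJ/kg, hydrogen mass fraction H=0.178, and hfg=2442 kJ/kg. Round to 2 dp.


HHV = LHV + hfg * 9 * H
Water addition = 2442 * 9 * 0.178 = 3912.084 kJ/kg
HHV = 43908 + 3912.084 = 47820.08 kJ/kg


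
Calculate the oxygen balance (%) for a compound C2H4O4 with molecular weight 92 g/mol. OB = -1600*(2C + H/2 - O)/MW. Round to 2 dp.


OB = -1600 * (2C + H/2 - O) / MW
Inner = 2*2 + 4/2 - 4 = 2.00
OB = -1600 * 2.00 / 92 = -34.78%


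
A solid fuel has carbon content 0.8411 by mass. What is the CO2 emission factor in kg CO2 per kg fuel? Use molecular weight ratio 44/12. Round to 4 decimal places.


EF = C_frac * (M_CO2 / M_C)
EF = 0.8411 * (44/12)
EF = 0.8411 * 3.666667 = 3.0840 kg_CO2/kg_fuel


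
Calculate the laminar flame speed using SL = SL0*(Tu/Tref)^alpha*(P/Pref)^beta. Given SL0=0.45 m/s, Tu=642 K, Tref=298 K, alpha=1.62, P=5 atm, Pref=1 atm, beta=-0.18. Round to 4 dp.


SL = SL0 * (Tu/Tref)^alpha * (P/Pref)^beta
T ratio = 642/298 = 2.15436242
(T ratio)^alpha = 2.15436242^1.62 = 3.467180
(P/Pref)^beta = 5^(-0.18) = 0.748489
SL = 0.45 * 3.467180 * 0.748489 = 1.1678 m/s


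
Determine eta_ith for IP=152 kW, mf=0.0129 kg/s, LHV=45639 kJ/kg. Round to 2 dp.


eta_ith = (IP / (mf * LHV)) * 100
Denominator = 0.0129 * 45639 = 588.7431 kW
eta_ith = (152 / 588.7431) * 100 = 25.82%


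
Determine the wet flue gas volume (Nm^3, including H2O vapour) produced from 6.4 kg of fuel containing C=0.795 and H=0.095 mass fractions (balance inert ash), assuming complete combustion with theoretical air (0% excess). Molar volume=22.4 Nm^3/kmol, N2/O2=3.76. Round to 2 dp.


Per kg fuel: CO2 = (C/12 kmol)*22.4 = (0.795/12)*22.4 = 1.48400 Nm^3
Per kg fuel: H2O = (H/2 kmol)*22.4 = (0.095/2)*22.4 = 1.06400 Nm^3
O2 needed per kg fuel = C/12 + H/4 = 0.795/12 + 0.095/4 = 0.09000000 kmol
Per kg fuel: N2 = O2*3.76*22.4 = 0.09000000*3.76*22.4 = 7.58016 Nm^3
Total per kg = 1.48400 + 1.06400 + 7.58016 = 10.12816 Nm^3
Total = 10.12816 * 6.4 = 64.82 Nm^3


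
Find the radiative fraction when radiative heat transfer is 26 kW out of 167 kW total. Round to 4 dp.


f_rad = Q_rad / Q_total
f_rad = 26 / 167 = 0.1557


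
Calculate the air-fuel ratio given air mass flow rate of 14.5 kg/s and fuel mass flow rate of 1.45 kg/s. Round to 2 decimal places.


AFR = m_air / m_fuel
AFR = 14.5 / 1.45 = 10.00


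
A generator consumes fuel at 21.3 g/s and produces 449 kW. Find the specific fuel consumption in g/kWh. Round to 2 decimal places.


SFC = (mf / BP) * 3600
Rate = 21.3 / 449 = 0.047439 g/(s*kW)
SFC = 0.047439 * 3600 = 170.78 g/kWh


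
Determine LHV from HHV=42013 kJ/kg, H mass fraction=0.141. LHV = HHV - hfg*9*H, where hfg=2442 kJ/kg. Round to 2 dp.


LHV = HHV - hfg * 9 * H
Water correction = 2442 * 9 * 0.141 = 3098.898 kJ/kg
LHV = 42013 - 3098.898 = 38914.10 kJ/kg


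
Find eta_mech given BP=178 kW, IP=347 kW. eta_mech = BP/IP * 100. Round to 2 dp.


eta_mech = (BP / IP) * 100
Ratio = 178 / 347 = 0.5130
eta_mech = 0.5130 * 100 = 51.30%


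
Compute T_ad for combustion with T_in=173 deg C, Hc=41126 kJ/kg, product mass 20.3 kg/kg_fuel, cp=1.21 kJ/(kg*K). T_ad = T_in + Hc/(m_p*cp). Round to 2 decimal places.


T_ad = T_in + Hc / (m_p * cp)
Denominator = 20.3 * 1.21 = 24.5630
Temperature rise = 41126 / 24.5630 = 1674.31 K
T_ad = 173 + 1674.31 = 1847.31 deg C


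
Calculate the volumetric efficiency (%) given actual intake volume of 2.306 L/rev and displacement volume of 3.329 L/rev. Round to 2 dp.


eta_v = (V_actual / V_disp) * 100
Ratio = 2.306 / 3.329 = 0.6927
eta_v = 0.6927 * 100 = 69.27%


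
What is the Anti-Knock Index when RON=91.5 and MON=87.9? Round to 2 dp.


AKI = (RON + MON) / 2
AKI = (91.5 + 87.9) / 2
AKI = 179.4 / 2 = 89.70


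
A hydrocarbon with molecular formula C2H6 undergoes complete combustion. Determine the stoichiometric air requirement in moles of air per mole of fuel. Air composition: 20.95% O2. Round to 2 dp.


Balanced combustion: C2H6 + 3.5 O2 -> 2 CO2 + 3 H2O
O2 needed = C + H/4 = 2 + 6/4 = 3.50 moles
Air moles = O2 / 0.2095 = 3.50 / 0.2095 = 16.71 moles air


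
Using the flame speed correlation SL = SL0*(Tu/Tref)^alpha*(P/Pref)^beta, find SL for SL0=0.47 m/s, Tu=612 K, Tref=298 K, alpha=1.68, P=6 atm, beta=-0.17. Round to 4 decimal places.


SL = SL0 * (Tu/Tref)^alpha * (P/Pref)^beta
T ratio = 612/298 = 2.05369128
(T ratio)^alpha = 2.05369128^1.68 = 3.350110
(P/Pref)^beta = 6^(-0.17) = 0.737419
SL = 0.47 * 3.350110 * 0.737419 = 1.1611 m/s


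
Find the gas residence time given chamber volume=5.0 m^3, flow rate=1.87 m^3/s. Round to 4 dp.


tau = V / Q_flow
tau = 5.0 / 1.87 = 2.6738 s


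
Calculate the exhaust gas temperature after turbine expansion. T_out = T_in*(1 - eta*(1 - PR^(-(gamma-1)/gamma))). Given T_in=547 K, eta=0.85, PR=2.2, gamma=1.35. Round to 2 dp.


T_out = T_in * (1 - eta * (1 - PR^(-(gamma-1)/gamma)))
Exponent = -(1.35-1)/1.35 = -0.25925926
PR^exp = 2.2^(-0.25925926) = 0.81512413
Factor = 1 - 0.85*(1 - 0.81512413) = 0.84285551
T_out = 547 * 0.84285551 = 461.04 K


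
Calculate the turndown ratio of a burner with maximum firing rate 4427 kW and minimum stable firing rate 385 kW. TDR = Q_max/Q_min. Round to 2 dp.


TDR = Q_max / Q_min
TDR = 4427 / 385 = 11.50


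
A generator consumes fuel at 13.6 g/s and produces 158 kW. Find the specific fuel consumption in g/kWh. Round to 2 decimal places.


SFC = (mf / BP) * 3600
Rate = 13.6 / 158 = 0.086076 g/(s*kW)
SFC = 0.086076 * 3600 = 309.87 g/kWh


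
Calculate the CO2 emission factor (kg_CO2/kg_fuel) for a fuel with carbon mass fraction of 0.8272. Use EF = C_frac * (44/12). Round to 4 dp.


EF = C_frac * (M_CO2 / M_C)
EF = 0.8272 * (44/12)
EF = 0.8272 * 3.666667 = 3.0331 kg_CO2/kg_fuel


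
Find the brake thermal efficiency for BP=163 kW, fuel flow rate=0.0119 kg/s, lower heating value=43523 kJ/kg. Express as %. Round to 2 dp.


eta_BTE = (BP / (mf * LHV)) * 100
Denominator = 0.0119 * 43523 = 517.9237 kW
eta_BTE = (163 / 517.9237) * 100 = 31.47%


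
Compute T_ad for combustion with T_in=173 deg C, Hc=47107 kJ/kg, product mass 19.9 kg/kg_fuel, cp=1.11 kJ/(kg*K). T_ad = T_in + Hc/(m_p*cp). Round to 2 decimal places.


T_ad = T_in + Hc / (m_p * cp)
Denominator = 19.9 * 1.11 = 22.0890
Temperature rise = 47107 / 22.0890 = 2132.60 K
T_ad = 173 + 2132.60 = 2305.60 deg C


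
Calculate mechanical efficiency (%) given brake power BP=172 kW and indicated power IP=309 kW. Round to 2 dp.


eta_mech = (BP / IP) * 100
Ratio = 172 / 309 = 0.5566
eta_mech = 0.5566 * 100 = 55.66%


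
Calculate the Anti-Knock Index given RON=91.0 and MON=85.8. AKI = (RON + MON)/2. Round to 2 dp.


AKI = (RON + MON) / 2
AKI = (91.0 + 85.8) / 2
AKI = 176.8 / 2 = 88.40


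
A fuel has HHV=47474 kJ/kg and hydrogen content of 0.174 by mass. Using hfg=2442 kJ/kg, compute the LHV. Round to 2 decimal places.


LHV = HHV - hfg * 9 * H
Water correction = 2442 * 9 * 0.174 = 3824.172 kJ/kg
LHV = 47474 - 3824.172 = 43649.83 kJ/kg


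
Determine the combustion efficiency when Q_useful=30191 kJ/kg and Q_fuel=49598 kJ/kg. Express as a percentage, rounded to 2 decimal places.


Efficiency = (Q_useful / Q_fuel) * 100
Efficiency = (30191 / 49598) * 100
Efficiency = 0.6087 * 100 = 60.87%


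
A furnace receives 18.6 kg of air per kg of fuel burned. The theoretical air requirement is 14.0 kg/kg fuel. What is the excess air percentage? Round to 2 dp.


Excess air = actual - stoichiometric = 18.6 - 14.0 = 4.60 kg/kg fuel
Excess air % = (excess / stoich) * 100 = (4.60 / 14.0) * 100 = 32.86%


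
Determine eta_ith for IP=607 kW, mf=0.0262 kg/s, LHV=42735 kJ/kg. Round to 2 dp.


eta_ith = (IP / (mf * LHV)) * 100
Denominator = 0.0262 * 42735 = 1119.6570 kW
eta_ith = (607 / 1119.6570) * 100 = 54.21%


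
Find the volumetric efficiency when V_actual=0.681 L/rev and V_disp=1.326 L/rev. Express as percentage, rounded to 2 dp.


eta_v = (V_actual / V_disp) * 100
Ratio = 0.681 / 1.326 = 0.5136
eta_v = 0.5136 * 100 = 51.36%


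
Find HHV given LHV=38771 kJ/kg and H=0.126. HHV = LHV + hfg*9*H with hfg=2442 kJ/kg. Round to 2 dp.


HHV = LHV + hfg * 9 * H
Water addition = 2442 * 9 * 0.126 = 2769.228 kJ/kg
HHV = 38771 + 2769.228 = 41540.23 kJ/kg


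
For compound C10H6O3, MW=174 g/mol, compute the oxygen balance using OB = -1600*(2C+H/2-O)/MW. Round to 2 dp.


OB = -1600 * (2C + H/2 - O) / MW
Inner = 2*10 + 6/2 - 3 = 20.00
OB = -1600 * 20.00 / 174 = -183.91%


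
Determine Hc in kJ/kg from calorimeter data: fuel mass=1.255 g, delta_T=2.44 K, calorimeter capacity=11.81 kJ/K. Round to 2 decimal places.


Hc = C_cal * delta_T / m_fuel
Q_released = 11.81 * 2.44 = 28.8164 kJ
m_fuel = 1.255 g = 1.255/1000 kg = 0.001255 kg
Hc = 28.8164 / 0.001255 = 22961.27 kJ/kg


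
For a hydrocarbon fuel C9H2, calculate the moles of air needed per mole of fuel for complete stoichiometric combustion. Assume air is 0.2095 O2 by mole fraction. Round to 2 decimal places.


Balanced combustion: C9H2 + 9.5 O2 -> 9 CO2 + 1 H2O
O2 needed = C + H/4 = 9 + 2/4 = 9.50 moles
Air moles = O2 / 0.2095 = 9.50 / 0.2095 = 45.35 moles air


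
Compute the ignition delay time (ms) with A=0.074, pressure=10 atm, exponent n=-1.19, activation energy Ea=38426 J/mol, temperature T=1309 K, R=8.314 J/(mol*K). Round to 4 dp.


tau = A * P^n * exp(Ea/(R*T))
P^n = 10^(-1.19) = 0.06456542
Ea/(R*T) = 38426/(8.314*1309) = 3.530819
exp(Ea/(R*T)) = 34.151942
tau = 0.074 * 0.06456542 * 34.151942 = 0.1632 ms


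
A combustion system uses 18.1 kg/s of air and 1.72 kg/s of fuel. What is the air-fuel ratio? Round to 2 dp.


AFR = m_air / m_fuel
AFR = 18.1 / 1.72 = 10.52


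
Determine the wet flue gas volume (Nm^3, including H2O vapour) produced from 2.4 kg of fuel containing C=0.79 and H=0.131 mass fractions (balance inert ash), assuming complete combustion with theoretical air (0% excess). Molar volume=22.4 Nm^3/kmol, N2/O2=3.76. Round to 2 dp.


Per kg fuel: CO2 = (C/12 kmol)*22.4 = (0.79/12)*22.4 = 1.47467 Nm^3
Per kg fuel: H2O = (H/2 kmol)*22.4 = (0.131/2)*22.4 = 1.46720 Nm^3
O2 needed per kg fuel = C/12 + H/4 = 0.79/12 + 0.131/4 = 0.09858333 kmol
Per kg fuel: N2 = O2*3.76*22.4 = 0.09858333*3.76*22.4 = 8.30308 Nm^3
Total per kg = 1.47467 + 1.46720 + 8.30308 = 11.24495 Nm^3
Total = 11.24495 * 2.4 = 26.99 Nm^3


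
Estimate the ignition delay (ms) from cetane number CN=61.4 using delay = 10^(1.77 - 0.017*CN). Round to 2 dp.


delay = 10^(1.77 - 0.017*CN)
Exponent = 1.77 - 0.017*61.4 = 0.7262
delay = 10^0.7262 = 5.32 ms


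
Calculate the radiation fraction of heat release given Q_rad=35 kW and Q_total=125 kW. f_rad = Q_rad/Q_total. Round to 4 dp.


f_rad = Q_rad / Q_total
f_rad = 35 / 125 = 0.2800


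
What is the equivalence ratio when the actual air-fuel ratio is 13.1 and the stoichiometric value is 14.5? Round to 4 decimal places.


phi = AFR_stoich / AFR_actual
phi = 14.5 / 13.1 = 1.1069


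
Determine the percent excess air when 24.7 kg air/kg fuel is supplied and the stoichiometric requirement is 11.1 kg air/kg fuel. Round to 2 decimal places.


Excess air = actual - stoichiometric = 24.7 - 11.1 = 13.60 kg/kg fuel
Excess air % = (excess / stoich) * 100 = (13.60 / 11.1) * 100 = 122.52%


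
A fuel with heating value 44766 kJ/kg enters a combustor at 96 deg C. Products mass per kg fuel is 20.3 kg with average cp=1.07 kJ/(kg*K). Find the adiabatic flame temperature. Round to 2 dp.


T_ad = T_in + Hc / (m_p * cp)
Denominator = 20.3 * 1.07 = 21.7210
Temperature rise = 44766 / 21.7210 = 2060.95 K
T_ad = 96 + 2060.95 = 2156.95 deg C


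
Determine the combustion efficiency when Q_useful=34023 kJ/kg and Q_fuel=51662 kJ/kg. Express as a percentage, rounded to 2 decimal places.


Efficiency = (Q_useful / Q_fuel) * 100
Efficiency = (34023 / 51662) * 100
Efficiency = 0.6586 * 100 = 65.86%


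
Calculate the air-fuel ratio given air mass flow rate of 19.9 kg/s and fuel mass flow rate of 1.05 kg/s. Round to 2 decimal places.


AFR = m_air / m_fuel
AFR = 19.9 / 1.05 = 18.95


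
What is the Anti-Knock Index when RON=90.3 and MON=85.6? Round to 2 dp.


AKI = (RON + MON) / 2
AKI = (90.3 + 85.6) / 2
AKI = 175.9 / 2 = 87.95


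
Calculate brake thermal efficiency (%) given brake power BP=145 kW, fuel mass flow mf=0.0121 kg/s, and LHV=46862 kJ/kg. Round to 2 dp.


eta_BTE = (BP / (mf * LHV)) * 100
Denominator = 0.0121 * 46862 = 567.0302 kW
eta_BTE = (145 / 567.0302) * 100 = 25.57%


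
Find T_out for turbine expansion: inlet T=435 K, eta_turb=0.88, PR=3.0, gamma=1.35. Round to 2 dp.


T_out = T_in * (1 - eta * (1 - PR^(-(gamma-1)/gamma)))
Exponent = -(1.35-1)/1.35 = -0.25925926
PR^exp = 3.0^(-0.25925926) = 0.75214556
Factor = 1 - 0.88*(1 - 0.75214556) = 0.78188809
T_out = 435 * 0.78188809 = 340.12 K


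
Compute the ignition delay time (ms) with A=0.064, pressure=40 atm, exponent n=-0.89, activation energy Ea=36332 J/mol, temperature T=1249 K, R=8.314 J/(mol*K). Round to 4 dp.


tau = A * P^n * exp(Ea/(R*T))
P^n = 40^(-0.89) = 0.03751169
Ea/(R*T) = 36332/(8.314*1249) = 3.498782
exp(Ea/(R*T)) = 33.075132
tau = 0.064 * 0.03751169 * 33.075132 = 0.0794 ms


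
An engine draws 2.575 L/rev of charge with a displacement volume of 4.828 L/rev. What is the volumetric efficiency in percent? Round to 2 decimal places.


eta_v = (V_actual / V_disp) * 100
Ratio = 2.575 / 4.828 = 0.5333
eta_v = 0.5333 * 100 = 53.33%


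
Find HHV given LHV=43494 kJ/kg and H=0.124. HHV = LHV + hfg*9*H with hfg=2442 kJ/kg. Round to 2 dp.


HHV = LHV + hfg * 9 * H
Water addition = 2442 * 9 * 0.124 = 2725.272 kJ/kg
HHV = 43494 + 2725.272 = 46219.27 kJ/kg


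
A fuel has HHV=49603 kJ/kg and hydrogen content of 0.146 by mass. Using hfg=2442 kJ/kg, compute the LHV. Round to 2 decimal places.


LHV = HHV - hfg * 9 * H
Water correction = 2442 * 9 * 0.146 = 3208.788 kJ/kg
LHV = 49603 - 3208.788 = 46394.21 kJ/kg


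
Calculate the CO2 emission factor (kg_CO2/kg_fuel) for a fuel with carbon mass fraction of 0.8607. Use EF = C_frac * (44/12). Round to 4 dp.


EF = C_frac * (M_CO2 / M_C)
EF = 0.8607 * (44/12)
EF = 0.8607 * 3.666667 = 3.1559 kg_CO2/kg_fuel


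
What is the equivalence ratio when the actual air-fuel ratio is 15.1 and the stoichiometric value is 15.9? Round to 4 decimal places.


phi = AFR_stoich / AFR_actual
phi = 15.9 / 15.1 = 1.0530


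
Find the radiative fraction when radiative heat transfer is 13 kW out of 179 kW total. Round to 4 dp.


f_rad = Q_rad / Q_total
f_rad = 13 / 179 = 0.0726


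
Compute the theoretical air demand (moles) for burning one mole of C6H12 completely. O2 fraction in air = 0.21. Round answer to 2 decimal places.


Balanced combustion: C6H12 + 9 O2 -> 6 CO2 + 6 H2O
O2 needed = C + H/4 = 6 + 12/4 = 9.00 moles
Air moles = O2 / 0.21 = 9.00 / 0.21 = 42.86 moles air


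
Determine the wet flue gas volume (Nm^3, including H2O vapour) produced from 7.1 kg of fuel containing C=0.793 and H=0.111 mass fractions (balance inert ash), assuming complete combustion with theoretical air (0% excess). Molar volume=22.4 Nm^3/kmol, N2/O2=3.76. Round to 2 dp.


Per kg fuel: CO2 = (C/12 kmol)*22.4 = (0.793/12)*22.4 = 1.48027 Nm^3
Per kg fuel: H2O = (H/2 kmol)*22.4 = (0.111/2)*22.4 = 1.24320 Nm^3
O2 needed per kg fuel = C/12 + H/4 = 0.793/12 + 0.111/4 = 0.09383333 kmol
Per kg fuel: N2 = O2*3.76*22.4 = 0.09383333*3.76*22.4 = 7.90302 Nm^3
Total per kg = 1.48027 + 1.24320 + 7.90302 = 10.62649 Nm^3
Total = 10.62649 * 7.1 = 75.45 Nm^3


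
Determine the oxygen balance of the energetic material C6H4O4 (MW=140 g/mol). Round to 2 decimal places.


OB = -1600 * (2C + H/2 - O) / MW
Inner = 2*6 + 4/2 - 4 = 10.00
OB = -1600 * 10.00 / 140 = -114.29%


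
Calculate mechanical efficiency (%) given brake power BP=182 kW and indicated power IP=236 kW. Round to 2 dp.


eta_mech = (BP / IP) * 100
Ratio = 182 / 236 = 0.7712
eta_mech = 0.7712 * 100 = 77.12%


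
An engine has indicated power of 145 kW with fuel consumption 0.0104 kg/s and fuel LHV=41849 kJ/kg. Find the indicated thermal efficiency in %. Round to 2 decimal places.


eta_ith = (IP / (mf * LHV)) * 100
Denominator = 0.0104 * 41849 = 435.2296 kW
eta_ith = (145 / 435.2296) * 100 = 33.32%


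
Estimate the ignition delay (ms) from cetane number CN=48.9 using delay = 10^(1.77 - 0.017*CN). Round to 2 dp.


delay = 10^(1.77 - 0.017*CN)
Exponent = 1.77 - 0.017*48.9 = 0.9387
delay = 10^0.9387 = 8.68 ms


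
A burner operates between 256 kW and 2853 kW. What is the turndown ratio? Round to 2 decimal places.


TDR = Q_max / Q_min
TDR = 2853 / 256 = 11.14


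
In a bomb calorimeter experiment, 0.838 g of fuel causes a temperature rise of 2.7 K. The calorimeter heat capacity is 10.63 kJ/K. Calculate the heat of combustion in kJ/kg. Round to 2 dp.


Hc = C_cal * delta_T / m_fuel
Q_released = 10.63 * 2.7 = 28.7010 kJ
m_fuel = 0.838 g = 0.838/1000 kg = 0.000838 kg
Hc = 28.7010 / 0.000838 = 34249.40 kJ/kg


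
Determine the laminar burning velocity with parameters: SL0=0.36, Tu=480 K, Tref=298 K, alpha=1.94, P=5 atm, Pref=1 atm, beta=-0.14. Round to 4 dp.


SL = SL0 * (Tu/Tref)^alpha * (P/Pref)^beta
T ratio = 480/298 = 1.61073826
(T ratio)^alpha = 1.61073826^1.94 = 2.521323
(P/Pref)^beta = 5^(-0.14) = 0.798260
SL = 0.36 * 2.521323 * 0.798260 = 0.7246 m/s
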